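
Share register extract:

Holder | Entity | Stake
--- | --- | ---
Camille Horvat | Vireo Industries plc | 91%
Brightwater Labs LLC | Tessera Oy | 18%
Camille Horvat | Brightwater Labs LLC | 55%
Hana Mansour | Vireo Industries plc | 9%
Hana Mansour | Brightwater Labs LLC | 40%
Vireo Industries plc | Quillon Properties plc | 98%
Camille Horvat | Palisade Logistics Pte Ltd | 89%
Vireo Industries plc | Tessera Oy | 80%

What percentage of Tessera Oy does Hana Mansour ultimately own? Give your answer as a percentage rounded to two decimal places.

Hana reaches Tessera along 2 paths.
Via Vireo: 9% × 80% = 7.2%.
Via Brightwater: 40% × 18% = 7.2%.
Total: 7.2% + 7.2% = 14.4%.
Rounded: 14.40%.

14.40%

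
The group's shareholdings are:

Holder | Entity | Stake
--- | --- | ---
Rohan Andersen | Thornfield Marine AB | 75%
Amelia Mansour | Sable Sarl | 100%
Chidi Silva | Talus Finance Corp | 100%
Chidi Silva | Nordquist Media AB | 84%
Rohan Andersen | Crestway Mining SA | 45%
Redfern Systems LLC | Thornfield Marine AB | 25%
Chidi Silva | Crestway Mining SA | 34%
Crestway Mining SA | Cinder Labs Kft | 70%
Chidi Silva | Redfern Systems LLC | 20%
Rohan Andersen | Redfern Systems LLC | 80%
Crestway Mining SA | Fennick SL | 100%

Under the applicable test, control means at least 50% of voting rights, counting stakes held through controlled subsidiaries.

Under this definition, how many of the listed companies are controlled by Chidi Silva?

Chidi holds 84% of Nordquist, so Chidi controls Nordquist.
Chidi holds 100% of Talus, so Chidi controls Talus.
No other company's threshold is met.
Chidi controls 2 companies.

2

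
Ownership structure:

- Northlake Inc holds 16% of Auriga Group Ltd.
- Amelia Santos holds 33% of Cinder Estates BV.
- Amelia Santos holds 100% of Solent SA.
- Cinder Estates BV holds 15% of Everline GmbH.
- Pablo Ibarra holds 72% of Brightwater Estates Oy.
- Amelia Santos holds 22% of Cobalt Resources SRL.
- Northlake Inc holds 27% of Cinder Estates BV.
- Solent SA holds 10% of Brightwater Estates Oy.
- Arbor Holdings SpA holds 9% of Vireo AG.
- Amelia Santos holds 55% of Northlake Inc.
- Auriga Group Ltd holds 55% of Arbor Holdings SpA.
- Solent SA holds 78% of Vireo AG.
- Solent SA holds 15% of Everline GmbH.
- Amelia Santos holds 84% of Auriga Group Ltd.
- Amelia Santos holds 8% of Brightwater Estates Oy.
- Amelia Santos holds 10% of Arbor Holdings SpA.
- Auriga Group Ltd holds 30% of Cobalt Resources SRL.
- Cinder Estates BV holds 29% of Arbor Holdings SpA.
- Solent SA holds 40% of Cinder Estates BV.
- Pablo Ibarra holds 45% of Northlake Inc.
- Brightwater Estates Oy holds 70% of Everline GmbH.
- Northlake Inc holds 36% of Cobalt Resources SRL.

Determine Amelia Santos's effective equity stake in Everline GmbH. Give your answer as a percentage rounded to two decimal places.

Amelia reaches Everline along 6 paths.
Via Solent: 100% × 15% = 15%.
Via Solent → Cinder: 100% × 40% × 15% = 6%.
Via Northlake → Cinder: 55% × 27% × 15% = 2.2275%.
Via Cinder: 33% × 15% = 4.95%.
Via Brightwater: 8% × 70% = 5.6%.
Via Solent → Brightwater: 100% × 10% × 70% = 7%.
Total: 15% + 6% + 2.2275% + 4.95% + 5.6% + 7% = 40.7775%.
Rounded: 40.78%.

40.78%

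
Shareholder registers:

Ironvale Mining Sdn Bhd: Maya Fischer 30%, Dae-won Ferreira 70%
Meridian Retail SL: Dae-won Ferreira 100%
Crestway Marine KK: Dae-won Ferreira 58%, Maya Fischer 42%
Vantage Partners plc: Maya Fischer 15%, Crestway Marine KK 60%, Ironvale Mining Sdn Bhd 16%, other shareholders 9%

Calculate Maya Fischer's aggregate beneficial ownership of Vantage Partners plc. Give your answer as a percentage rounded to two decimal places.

45.00%

Maya reaches Vantage along 3 paths.
Direct stake: 15% = 15%.
Via Crestway: 42% × 60% = 25.2%.
Via Ironvale: 30% × 16% = 4.8%.
Total: 15% + 25.2% + 4.8% = 45%.
Rounded: 45.00%.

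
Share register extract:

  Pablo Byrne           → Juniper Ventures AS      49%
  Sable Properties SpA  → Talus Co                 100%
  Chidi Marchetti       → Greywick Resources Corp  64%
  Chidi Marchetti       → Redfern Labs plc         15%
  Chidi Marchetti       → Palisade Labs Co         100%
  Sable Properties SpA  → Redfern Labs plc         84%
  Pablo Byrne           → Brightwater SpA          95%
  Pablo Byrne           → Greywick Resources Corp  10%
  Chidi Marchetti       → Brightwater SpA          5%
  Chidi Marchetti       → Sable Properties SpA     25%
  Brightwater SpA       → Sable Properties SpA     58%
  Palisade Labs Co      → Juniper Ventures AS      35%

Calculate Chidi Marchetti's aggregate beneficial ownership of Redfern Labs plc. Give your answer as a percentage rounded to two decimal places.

Chidi reaches Redfern along 3 paths.
Direct stake: 15% = 15%.
Via Brightwater → Sable: 5% × 58% × 84% = 2.436%.
Via Sable: 25% × 84% = 21%.
Total: 15% + 2.436% + 21% = 38.436%.
Rounded: 38.44%.

38.44%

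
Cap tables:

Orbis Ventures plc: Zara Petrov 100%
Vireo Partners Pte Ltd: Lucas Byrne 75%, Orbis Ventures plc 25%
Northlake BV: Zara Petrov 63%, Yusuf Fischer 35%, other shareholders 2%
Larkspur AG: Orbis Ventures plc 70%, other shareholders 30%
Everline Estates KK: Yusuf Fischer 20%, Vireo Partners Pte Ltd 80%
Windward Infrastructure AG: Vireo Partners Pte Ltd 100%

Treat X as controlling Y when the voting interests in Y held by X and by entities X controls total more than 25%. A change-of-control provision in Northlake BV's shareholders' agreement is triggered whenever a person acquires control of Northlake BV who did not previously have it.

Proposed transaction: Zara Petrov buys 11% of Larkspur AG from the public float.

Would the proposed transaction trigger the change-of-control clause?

The purchase changes only Zara's holdings, so Zara is the only person who could newly come to control Northlake.
Zara holds 63% of Northlake, so Zara controls Northlake.
So Zara already controls Northlake before the transaction.
After the purchase, Zara holds 11% of Larkspur directly.
Zara controlled Northlake already, so this is not a new person acquiring control; every other person's position is unchanged or reduced.
No new person acquires control, so the clause is not triggered.

No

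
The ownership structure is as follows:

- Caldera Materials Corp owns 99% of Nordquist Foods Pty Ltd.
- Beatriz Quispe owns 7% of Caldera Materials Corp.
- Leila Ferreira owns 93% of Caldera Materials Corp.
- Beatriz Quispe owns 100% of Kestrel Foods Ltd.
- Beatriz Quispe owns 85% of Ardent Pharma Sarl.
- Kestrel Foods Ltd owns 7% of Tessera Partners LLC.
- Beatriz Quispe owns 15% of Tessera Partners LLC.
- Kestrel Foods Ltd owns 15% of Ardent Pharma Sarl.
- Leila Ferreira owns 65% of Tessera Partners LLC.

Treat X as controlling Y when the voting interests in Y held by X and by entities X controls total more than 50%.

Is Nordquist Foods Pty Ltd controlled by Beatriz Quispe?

Beatriz holds 100% of Kestrel, so Beatriz controls Kestrel.
Kestrel and Beatriz together hold 15% + 85% = 100% of Ardent, so Beatriz controls Ardent.
Neither Beatriz nor any entity Beatriz controls holds any voting interest in Nordquist.
So Beatriz does not control Nordquist.

No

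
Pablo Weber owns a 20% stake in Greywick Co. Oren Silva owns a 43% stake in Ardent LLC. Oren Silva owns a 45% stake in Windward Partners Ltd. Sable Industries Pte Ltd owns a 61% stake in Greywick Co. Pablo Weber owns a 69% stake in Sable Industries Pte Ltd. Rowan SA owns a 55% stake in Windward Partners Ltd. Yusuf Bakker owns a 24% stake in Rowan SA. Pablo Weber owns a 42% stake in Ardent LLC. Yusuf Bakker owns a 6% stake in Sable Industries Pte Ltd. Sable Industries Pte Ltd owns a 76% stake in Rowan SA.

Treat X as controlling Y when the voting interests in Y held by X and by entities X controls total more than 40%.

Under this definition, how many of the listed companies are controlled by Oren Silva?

Oren holds 45% of Windward, so Oren controls Windward.
Oren holds 43% of Ardent, so Oren controls Ardent.
No other company's threshold is met.
Oren controls 2 companies.

2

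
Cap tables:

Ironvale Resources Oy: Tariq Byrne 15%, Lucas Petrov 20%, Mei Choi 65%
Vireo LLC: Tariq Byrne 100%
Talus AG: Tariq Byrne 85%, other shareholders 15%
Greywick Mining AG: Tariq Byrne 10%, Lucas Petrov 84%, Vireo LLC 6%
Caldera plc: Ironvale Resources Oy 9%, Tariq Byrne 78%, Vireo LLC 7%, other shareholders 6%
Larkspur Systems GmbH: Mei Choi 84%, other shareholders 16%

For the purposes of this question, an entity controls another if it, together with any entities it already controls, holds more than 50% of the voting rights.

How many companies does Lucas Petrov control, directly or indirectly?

1

Lucas holds 84% of Greywick, so Lucas controls Greywick.
No other company's threshold is met.
Lucas controls 1 company.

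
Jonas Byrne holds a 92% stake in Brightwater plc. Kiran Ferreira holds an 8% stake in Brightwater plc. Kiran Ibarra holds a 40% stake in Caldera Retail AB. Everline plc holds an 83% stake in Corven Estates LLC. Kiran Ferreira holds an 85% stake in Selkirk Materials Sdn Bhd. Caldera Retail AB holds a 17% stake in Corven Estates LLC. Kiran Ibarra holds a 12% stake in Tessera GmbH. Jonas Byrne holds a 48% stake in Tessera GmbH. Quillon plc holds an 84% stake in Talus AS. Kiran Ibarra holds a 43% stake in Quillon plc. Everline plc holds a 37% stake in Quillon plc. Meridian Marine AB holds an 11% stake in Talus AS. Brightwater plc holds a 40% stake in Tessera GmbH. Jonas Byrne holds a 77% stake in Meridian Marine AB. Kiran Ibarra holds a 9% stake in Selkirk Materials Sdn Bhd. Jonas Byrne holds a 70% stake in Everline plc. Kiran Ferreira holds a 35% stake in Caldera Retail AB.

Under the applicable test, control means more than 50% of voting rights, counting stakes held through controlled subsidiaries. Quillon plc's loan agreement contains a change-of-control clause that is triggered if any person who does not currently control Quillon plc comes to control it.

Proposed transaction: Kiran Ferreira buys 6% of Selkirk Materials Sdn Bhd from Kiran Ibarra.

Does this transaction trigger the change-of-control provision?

No

The purchase adds only to Kiran Ferreira's holdings (Kiran Ibarra's stake shrinks), so Kiran Ferreira is the only person who could newly come to control Quillon.
Kiran Ferreira holds 85% of Selkirk, so Kiran Ferreira controls Selkirk.
Neither Kiran Ferreira nor any entity Kiran Ferreira controls holds any voting interest in Quillon.
So before the transaction, Kiran Ferreira does not control Quillon.
After the purchase, Kiran Ferreira's direct stake in Selkirk rises to 85% + 6% = 91%, and Kiran Ibarra's stake falls to 3%.
Kiran Ferreira holds 91% of Selkirk, so Kiran Ferreira controls Selkirk.
After the transaction, neither Kiran Ferreira nor any entity Kiran Ferreira controls holds a voting interest in Quillon, so Kiran Ferreira still does not control it.
No new person acquires control, so the clause is not triggered.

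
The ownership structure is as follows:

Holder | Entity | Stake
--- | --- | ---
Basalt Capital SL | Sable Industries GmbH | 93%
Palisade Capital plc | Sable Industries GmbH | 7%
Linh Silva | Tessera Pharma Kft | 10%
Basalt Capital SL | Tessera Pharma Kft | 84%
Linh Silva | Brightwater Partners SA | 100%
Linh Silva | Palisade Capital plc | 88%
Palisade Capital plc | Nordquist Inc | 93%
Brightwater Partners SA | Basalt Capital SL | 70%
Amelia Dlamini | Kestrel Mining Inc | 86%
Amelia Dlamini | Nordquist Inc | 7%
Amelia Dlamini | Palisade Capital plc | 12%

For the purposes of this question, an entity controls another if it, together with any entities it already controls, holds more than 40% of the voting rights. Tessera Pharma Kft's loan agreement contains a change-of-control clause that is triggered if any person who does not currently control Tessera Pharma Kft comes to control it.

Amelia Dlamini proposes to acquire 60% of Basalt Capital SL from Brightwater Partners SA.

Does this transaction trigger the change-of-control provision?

The purchase adds only to Amelia's holdings (Brightwater's stake shrinks), so Amelia is the only person who could newly come to control Tessera.
Amelia holds 86% of Kestrel, so Amelia controls Kestrel.
Neither Amelia nor any entity Amelia controls holds any voting interest in Tessera.
So before the transaction, Amelia does not control Tessera.
After the purchase, Amelia holds 60% of Basalt directly, and Brightwater's stake falls to 10%.
Amelia holds 60% of Basalt, so Amelia controls Basalt.
Basalt holds 84% of Tessera, so Amelia controls Tessera.
Amelia did not control Tessera before and does after, so the clause is triggered.

Yes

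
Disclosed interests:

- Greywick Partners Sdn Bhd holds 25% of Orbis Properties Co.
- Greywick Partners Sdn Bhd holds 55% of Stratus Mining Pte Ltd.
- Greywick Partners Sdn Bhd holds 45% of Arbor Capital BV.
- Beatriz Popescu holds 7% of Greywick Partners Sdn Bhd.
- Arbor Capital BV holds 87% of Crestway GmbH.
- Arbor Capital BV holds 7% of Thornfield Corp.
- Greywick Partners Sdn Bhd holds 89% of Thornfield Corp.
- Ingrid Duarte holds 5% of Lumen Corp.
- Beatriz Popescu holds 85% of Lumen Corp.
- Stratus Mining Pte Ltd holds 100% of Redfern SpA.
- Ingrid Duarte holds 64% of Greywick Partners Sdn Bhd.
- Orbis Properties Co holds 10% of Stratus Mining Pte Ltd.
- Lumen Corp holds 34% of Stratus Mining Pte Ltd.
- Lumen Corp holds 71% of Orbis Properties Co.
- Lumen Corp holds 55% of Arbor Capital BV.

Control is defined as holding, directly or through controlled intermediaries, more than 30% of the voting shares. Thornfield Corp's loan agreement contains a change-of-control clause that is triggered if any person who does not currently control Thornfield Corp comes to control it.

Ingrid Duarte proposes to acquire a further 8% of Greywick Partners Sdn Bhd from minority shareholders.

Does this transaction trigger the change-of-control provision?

No

The purchase changes only Ingrid's holdings, so Ingrid is the only person who could newly come to control Thornfield.
Ingrid holds 64% of Greywick, so Ingrid controls Greywick.
Greywick holds 45% of Arbor, so Ingrid controls Arbor.
Arbor and Greywick together hold 7% + 89% = 96% of Thornfield, so Ingrid controls Thornfield.
So Ingrid already controls Thornfield before the transaction.
After the purchase, Ingrid's direct stake in Greywick rises to 64% + 8% = 72%.
Ingrid controlled Thornfield already, so this is not a new person acquiring control; every other person's position is unchanged or reduced.
No new person acquires control, so the clause is not triggered.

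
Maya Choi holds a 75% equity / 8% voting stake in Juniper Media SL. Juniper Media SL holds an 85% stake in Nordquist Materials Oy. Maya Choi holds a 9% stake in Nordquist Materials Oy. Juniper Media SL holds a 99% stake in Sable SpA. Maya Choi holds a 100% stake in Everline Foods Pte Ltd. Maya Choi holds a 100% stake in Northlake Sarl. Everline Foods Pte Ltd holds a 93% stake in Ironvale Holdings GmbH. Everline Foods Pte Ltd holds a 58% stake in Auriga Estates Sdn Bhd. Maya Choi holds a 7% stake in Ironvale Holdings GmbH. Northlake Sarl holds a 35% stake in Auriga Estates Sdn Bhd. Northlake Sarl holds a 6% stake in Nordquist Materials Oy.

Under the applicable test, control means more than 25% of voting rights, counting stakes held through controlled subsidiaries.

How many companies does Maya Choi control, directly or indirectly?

Maya holds 100% of Northlake, so Maya controls Northlake.
Maya holds 100% of Everline, so Maya controls Everline.
Everline and Northlake together hold 58% + 35% = 93% of Auriga, so Maya controls Auriga.
Maya and Everline together hold 7% + 93% = 100% of Ironvale, so Maya controls Ironvale.
No other company's threshold is met.
Maya controls 4 companies.

4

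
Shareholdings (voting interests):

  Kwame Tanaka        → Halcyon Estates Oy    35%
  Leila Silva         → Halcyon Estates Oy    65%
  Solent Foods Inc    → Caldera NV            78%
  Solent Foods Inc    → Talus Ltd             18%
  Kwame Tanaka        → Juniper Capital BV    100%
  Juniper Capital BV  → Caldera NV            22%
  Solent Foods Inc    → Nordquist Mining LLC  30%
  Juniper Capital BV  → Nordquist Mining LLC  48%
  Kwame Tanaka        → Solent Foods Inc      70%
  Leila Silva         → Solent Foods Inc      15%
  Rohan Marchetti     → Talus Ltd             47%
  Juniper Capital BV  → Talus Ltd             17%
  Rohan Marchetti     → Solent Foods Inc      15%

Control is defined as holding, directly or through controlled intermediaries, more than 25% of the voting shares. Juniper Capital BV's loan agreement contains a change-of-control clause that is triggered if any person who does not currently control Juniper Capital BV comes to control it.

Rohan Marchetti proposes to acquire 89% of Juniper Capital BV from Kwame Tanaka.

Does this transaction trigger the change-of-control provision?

Yes

The purchase adds only to Rohan's holdings (Kwame's stake shrinks), so Rohan is the only person who could newly come to control Juniper.
Rohan holds 47% of Talus, so Rohan controls Talus.
Neither Rohan nor any entity Rohan controls holds any voting interest in Juniper.
So before the transaction, Rohan does not control Juniper.
After the purchase, Rohan holds 89% of Juniper directly, and Kwame's stake falls to 11%.
Rohan holds 89% of Juniper, so Rohan controls Juniper.
Rohan did not control Juniper before and does after, so the clause is triggered.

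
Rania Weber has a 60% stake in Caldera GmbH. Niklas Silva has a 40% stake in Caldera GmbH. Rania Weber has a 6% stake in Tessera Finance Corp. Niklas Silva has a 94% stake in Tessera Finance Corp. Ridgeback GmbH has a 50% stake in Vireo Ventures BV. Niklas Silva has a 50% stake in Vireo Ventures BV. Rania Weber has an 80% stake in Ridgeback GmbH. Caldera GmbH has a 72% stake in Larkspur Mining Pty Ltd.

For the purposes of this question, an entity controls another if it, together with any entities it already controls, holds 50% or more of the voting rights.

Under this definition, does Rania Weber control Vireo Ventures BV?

Rania holds 80% of Ridgeback, so Rania controls Ridgeback.
Ridgeback holds 50% of Vireo, so Rania controls Vireo.

Yes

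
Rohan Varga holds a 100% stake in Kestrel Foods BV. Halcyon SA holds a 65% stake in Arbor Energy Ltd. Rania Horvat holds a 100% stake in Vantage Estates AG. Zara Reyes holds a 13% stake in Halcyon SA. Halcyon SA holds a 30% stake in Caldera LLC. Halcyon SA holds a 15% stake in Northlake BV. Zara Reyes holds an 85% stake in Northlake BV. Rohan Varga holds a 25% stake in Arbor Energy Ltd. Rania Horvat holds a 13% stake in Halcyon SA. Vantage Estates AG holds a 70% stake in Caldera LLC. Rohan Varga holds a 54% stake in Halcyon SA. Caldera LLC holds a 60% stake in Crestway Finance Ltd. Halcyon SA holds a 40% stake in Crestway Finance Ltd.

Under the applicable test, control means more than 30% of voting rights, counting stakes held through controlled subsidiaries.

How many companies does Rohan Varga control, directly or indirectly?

4

Rohan holds 54% of Halcyon, so Rohan controls Halcyon.
Halcyon and Rohan together hold 65% + 25% = 90% of Arbor, so Rohan controls Arbor.
Rohan holds 100% of Kestrel, so Rohan controls Kestrel.
Halcyon holds 40% of Crestway, so Rohan controls Crestway.
No other company's threshold is met.
Rohan controls 4 companies.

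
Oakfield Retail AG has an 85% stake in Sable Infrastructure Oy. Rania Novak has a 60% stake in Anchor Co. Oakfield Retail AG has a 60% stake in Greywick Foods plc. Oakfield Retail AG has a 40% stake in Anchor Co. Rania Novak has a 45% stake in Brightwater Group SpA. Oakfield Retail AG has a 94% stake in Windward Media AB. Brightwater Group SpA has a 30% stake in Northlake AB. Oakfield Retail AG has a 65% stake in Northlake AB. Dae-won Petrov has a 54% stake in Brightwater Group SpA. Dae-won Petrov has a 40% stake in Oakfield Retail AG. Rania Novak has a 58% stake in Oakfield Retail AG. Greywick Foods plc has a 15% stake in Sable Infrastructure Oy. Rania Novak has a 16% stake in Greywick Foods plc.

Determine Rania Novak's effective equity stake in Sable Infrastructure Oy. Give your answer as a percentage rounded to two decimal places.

Rania reaches Sable along 3 paths.
Via Oakfield: 58% × 85% = 49.3%.
Via Oakfield → Greywick: 58% × 60% × 15% = 5.22%.
Via Greywick: 16% × 15% = 2.4%.
Total: 49.3% + 5.22% + 2.4% = 56.92%.

56.92%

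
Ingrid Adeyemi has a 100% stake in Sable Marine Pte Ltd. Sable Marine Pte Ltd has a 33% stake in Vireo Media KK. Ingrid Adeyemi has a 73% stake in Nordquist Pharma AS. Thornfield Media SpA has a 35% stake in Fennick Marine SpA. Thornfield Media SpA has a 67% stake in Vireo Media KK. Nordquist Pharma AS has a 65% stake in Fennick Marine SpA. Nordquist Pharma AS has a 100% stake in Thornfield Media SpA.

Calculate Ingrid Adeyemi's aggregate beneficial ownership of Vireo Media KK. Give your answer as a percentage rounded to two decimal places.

81.91%

Ingrid reaches Vireo along 2 paths.
Via Nordquist → Thornfield: 73% × 100% × 67% = 48.91%.
Via Sable: 100% × 33% = 33%.
Total: 48.91% + 33% = 81.91%.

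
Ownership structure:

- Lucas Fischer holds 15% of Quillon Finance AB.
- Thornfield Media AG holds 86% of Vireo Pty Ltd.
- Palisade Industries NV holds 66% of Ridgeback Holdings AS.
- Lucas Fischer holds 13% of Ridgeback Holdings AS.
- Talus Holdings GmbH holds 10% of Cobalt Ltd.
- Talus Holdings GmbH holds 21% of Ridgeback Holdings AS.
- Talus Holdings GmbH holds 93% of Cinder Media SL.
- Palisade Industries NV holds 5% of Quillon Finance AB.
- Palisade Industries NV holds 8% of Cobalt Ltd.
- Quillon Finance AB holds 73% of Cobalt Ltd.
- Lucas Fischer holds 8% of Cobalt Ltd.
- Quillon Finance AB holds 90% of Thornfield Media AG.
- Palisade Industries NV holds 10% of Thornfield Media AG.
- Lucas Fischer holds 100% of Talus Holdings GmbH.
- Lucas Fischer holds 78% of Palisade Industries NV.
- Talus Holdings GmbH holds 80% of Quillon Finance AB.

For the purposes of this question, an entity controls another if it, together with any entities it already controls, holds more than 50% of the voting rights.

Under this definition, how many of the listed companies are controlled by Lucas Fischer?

8

Lucas holds 100% of Talus, so Lucas controls Talus.
Lucas holds 78% of Palisade, so Lucas controls Palisade.
Lucas and Talus and Palisade together hold 13% + 21% + 66% = 100% of Ridgeback, so Lucas controls Ridgeback.
Palisade and Talus and Lucas together hold 5% + 80% + 15% = 100% of Quillon, so Lucas controls Quillon.
Palisade and Quillon together hold 10% + 90% = 100% of Thornfield, so Lucas controls Thornfield.
Quillon and Talus and Lucas and Palisade together hold 73% + 10% + 8% + 8% = 99% of Cobalt, so Lucas controls Cobalt.
Thornfield holds 86% of Vireo, so Lucas controls Vireo.
Talus holds 93% of Cinder, so Lucas controls Cinder.
Lucas controls 8 companies.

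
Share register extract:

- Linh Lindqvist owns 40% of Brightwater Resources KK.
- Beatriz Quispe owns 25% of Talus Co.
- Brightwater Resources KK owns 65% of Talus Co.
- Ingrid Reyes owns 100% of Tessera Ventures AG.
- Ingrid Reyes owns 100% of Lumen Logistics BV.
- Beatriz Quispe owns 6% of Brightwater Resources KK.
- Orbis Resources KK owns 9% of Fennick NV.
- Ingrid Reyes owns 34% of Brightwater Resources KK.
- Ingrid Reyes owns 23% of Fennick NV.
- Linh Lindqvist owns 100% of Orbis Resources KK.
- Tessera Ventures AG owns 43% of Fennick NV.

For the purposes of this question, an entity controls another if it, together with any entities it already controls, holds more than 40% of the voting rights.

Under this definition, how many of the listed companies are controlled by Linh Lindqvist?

Linh holds 100% of Orbis, so Linh controls Orbis.
No other company's threshold is met.
Linh controls 1 company.

1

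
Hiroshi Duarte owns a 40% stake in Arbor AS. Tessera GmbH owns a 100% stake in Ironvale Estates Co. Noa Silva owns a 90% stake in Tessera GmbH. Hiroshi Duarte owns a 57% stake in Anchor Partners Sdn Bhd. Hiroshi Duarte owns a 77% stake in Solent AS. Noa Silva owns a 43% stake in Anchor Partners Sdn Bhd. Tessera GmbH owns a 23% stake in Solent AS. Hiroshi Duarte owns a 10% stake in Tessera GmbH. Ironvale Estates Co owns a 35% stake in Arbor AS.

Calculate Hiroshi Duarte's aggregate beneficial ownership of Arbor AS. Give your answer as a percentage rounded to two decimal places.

43.50%

Hiroshi reaches Arbor along 2 paths.
Via Tessera → Ironvale: 10% × 100% × 35% = 3.5%.
Direct stake: 40% = 40%.
Total: 3.5% + 40% = 43.5%.
Rounded: 43.50%.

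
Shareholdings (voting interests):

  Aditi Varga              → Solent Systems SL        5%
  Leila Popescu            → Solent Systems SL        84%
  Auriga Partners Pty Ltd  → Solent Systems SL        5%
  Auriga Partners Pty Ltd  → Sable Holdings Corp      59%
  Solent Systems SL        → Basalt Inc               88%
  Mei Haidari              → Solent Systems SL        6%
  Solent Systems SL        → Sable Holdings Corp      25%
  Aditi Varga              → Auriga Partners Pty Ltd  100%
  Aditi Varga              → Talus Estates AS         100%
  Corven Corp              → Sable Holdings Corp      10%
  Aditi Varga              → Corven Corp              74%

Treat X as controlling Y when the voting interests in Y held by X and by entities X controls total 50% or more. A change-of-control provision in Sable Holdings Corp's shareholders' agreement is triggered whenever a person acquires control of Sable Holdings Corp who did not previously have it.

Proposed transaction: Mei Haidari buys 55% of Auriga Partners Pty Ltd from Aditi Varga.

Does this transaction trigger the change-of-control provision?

The purchase adds only to Mei's holdings (Aditi's stake shrinks), so Mei is the only person who could newly come to control Sable.
Mei's largest direct stake is 6% in Solent, which does not meet the threshold, so Mei controls no company.
Neither Mei nor any entity Mei controls holds any voting interest in Sable.
So before the transaction, Mei does not control Sable.
After the purchase, Mei holds 55% of Auriga directly, and Aditi's stake falls to 45%.
Mei holds 55% of Auriga, so Mei controls Auriga.
Auriga holds 59% of Sable, so Mei controls Sable.
Mei did not control Sable before and does after, so the clause is triggered.

Yes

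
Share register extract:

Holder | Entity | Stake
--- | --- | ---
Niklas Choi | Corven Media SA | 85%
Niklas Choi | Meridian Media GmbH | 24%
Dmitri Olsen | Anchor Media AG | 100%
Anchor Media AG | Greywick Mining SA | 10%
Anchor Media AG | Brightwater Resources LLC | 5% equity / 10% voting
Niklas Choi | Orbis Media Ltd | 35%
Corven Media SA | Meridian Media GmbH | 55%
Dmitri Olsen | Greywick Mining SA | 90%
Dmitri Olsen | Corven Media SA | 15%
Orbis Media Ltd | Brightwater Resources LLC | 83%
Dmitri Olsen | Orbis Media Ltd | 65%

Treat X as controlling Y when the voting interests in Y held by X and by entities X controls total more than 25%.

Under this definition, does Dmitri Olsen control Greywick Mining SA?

Yes

Dmitri holds 100% of Anchor, so Dmitri controls Anchor.
Anchor and Dmitri together hold 10% + 90% = 100% of Greywick, so Dmitri controls Greywick.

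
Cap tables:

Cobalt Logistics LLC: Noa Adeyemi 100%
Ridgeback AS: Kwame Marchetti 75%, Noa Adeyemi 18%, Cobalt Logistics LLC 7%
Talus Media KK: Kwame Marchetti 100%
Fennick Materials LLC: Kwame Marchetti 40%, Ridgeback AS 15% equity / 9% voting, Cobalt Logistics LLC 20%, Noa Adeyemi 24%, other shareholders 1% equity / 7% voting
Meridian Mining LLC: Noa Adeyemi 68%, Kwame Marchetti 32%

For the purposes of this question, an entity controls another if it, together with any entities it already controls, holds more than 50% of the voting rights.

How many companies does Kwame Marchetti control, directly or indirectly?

Kwame holds 75% of Ridgeback, so Kwame controls Ridgeback.
Kwame holds 100% of Talus, so Kwame controls Talus.
No other company's threshold is met.
Kwame controls 2 companies.

2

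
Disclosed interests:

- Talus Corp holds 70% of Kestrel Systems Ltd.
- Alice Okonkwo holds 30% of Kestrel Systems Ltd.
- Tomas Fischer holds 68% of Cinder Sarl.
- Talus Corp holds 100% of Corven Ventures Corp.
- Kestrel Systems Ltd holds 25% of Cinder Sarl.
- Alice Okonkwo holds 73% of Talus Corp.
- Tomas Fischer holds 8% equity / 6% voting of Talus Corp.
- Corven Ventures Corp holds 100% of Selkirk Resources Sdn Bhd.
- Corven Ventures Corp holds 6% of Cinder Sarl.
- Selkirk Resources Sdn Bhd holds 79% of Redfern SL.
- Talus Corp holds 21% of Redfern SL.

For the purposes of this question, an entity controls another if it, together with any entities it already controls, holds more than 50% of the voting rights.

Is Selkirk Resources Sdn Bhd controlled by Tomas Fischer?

Tomas holds 68% of Cinder, so Tomas controls Cinder.
Neither Tomas nor any entity Tomas controls holds any voting interest in Selkirk.
So Tomas does not control Selkirk.

No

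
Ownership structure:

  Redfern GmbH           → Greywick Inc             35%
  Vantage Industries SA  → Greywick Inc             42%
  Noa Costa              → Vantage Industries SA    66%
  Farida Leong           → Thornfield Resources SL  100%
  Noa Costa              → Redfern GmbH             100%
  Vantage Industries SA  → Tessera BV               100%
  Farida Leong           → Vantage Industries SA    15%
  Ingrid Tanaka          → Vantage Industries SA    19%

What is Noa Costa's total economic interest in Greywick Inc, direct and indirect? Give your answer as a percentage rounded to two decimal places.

62.72%

Noa reaches Greywick along 2 paths.
Via Redfern: 100% × 35% = 35%.
Via Vantage: 66% × 42% = 27.72%.
Total: 35% + 27.72% = 62.72%.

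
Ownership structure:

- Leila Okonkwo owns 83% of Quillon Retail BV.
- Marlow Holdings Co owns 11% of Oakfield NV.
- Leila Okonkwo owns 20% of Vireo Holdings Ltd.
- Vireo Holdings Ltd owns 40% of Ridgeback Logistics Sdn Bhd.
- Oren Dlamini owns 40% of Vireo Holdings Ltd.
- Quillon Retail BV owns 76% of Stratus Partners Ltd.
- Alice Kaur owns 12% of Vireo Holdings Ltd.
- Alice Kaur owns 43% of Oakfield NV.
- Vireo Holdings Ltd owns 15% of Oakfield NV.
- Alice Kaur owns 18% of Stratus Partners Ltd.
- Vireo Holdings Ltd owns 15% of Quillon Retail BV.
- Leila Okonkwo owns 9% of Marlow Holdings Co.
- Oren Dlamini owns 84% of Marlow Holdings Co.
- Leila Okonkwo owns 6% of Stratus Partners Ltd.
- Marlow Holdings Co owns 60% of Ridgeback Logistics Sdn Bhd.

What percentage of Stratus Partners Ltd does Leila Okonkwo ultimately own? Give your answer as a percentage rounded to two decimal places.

Leila reaches Stratus along 3 paths.
Via Vireo → Quillon: 20% × 15% × 76% = 2.28%.
Via Quillon: 83% × 76% = 63.08%.
Direct stake: 6% = 6%.
Total: 2.28% + 63.08% + 6% = 71.36%.

71.36%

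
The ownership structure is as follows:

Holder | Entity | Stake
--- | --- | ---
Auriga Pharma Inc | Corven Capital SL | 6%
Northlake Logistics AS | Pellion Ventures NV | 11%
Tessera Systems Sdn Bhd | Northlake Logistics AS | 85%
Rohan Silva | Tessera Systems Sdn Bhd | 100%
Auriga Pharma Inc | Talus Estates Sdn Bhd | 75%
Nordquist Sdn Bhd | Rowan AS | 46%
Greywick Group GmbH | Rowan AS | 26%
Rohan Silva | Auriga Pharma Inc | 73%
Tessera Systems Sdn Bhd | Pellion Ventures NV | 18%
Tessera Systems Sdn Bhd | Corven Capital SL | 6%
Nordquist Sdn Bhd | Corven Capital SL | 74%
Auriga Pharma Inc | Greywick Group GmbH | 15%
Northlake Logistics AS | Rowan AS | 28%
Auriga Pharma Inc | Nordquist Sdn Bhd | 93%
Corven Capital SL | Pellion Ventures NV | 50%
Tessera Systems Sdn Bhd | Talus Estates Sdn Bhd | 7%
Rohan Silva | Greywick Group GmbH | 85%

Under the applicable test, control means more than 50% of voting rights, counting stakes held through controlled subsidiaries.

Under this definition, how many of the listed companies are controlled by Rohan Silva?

Rohan holds 100% of Tessera, so Rohan controls Tessera.
Tessera holds 85% of Northlake, so Rohan controls Northlake.
Rohan holds 73% of Auriga, so Rohan controls Auriga.
Auriga holds 93% of Nordquist, so Rohan controls Nordquist.
Rohan and Auriga together hold 85% + 15% = 100% of Greywick, so Rohan controls Greywick.
Northlake and Greywick and Nordquist together hold 28% + 26% + 46% = 100% of Rowan, so Rohan controls Rowan.
Auriga and Nordquist and Tessera together hold 6% + 74% + 6% = 86% of Corven, so Rohan controls Corven.
Tessera and Corven and Northlake together hold 18% + 50% + 11% = 79% of Pellion, so Rohan controls Pellion.
Auriga and Tessera together hold 75% + 7% = 82% of Talus, so Rohan controls Talus.
Rohan controls 9 companies.

9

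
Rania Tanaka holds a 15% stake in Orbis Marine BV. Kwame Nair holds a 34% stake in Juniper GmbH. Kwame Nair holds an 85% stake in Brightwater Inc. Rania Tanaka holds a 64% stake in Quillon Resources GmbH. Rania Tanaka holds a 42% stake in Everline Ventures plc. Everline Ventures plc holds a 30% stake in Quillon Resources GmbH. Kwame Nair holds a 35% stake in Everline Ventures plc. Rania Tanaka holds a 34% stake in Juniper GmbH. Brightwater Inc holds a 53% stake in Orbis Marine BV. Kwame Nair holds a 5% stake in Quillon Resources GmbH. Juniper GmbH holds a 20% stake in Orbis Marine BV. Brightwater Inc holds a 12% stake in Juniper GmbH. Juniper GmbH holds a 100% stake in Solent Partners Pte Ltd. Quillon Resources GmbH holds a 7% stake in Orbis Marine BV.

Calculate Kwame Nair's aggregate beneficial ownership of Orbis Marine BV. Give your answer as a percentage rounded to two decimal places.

Kwame reaches Orbis along 5 paths.
Via Brightwater → Juniper: 85% × 12% × 20% = 2.04%.
Via Juniper: 34% × 20% = 6.8%.
Via Brightwater: 85% × 53% = 45.05%.
Via Quillon: 5% × 7% = 0.35%.
Via Everline → Quillon: 35% × 30% × 7% = 0.735%.
Total: 2.04% + 6.8% + 45.05% + 0.35% + 0.735% = 54.975%.
Rounded: 54.98%.

54.98%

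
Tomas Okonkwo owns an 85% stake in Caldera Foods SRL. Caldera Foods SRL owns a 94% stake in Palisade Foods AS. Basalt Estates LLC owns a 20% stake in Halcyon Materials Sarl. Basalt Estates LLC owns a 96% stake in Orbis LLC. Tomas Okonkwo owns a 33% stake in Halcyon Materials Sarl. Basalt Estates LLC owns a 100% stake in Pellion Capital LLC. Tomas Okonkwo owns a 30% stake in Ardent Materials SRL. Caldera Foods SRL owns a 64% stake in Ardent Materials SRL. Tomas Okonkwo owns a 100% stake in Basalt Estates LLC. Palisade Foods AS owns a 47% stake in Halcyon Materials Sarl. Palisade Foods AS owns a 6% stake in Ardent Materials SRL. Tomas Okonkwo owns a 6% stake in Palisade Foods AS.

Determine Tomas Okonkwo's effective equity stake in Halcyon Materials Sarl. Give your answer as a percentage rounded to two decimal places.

Tomas reaches Halcyon along 4 paths.
Via Basalt: 100% × 20% = 20%.
Direct stake: 33% = 33%.
Via Palisade: 6% × 47% = 2.82%.
Via Caldera → Palisade: 85% × 94% × 47% = 37.553%.
Total: 20% + 33% + 2.82% + 37.553% = 93.373%.
Rounded: 93.37%.

93.37%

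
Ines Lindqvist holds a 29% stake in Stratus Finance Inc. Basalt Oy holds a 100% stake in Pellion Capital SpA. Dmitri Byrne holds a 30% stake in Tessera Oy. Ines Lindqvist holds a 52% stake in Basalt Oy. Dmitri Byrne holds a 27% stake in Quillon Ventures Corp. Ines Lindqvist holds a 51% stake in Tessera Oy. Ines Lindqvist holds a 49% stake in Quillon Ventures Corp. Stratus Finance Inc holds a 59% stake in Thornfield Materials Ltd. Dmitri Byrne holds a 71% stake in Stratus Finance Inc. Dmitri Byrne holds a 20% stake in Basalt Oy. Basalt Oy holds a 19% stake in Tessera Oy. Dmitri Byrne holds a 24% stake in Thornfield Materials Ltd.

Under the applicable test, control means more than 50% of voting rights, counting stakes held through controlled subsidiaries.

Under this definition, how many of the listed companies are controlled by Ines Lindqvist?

3

Ines holds 52% of Basalt, so Ines controls Basalt.
Basalt and Ines together hold 19% + 51% = 70% of Tessera, so Ines controls Tessera.
Basalt holds 100% of Pellion, so Ines controls Pellion.
No other company's threshold is met.
Ines controls 3 companies.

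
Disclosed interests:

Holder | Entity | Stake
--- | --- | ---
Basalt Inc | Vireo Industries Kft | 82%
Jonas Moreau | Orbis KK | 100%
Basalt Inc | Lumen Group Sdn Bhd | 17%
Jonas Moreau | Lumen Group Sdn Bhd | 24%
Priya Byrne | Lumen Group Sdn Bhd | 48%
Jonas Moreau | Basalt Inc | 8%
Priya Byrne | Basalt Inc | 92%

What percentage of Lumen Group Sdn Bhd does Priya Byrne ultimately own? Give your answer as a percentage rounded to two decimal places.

63.64%

Priya reaches Lumen along 2 paths.
Direct stake: 48% = 48%.
Via Basalt: 92% × 17% = 15.64%.
Total: 48% + 15.64% = 63.64%.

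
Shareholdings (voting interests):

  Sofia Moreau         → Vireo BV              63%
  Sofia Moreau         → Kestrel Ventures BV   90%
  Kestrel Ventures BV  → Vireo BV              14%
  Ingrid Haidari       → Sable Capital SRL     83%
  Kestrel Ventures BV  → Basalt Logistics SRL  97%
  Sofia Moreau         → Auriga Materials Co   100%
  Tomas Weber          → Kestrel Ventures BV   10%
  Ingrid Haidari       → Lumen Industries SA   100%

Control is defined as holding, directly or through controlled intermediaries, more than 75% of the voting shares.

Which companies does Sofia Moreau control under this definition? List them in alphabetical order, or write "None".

Auriga Materials Co, Basalt Logistics SRL, Kestrel Ventures BV, Vireo BV

Sofia holds 90% of Kestrel, so Sofia controls Kestrel.
Sofia and Kestrel together hold 63% + 14% = 77% of Vireo, so Sofia controls Vireo.
Kestrel holds 97% of Basalt, so Sofia controls Basalt.
Sofia holds 100% of Auriga, so Sofia controls Auriga.
No other company's threshold is met.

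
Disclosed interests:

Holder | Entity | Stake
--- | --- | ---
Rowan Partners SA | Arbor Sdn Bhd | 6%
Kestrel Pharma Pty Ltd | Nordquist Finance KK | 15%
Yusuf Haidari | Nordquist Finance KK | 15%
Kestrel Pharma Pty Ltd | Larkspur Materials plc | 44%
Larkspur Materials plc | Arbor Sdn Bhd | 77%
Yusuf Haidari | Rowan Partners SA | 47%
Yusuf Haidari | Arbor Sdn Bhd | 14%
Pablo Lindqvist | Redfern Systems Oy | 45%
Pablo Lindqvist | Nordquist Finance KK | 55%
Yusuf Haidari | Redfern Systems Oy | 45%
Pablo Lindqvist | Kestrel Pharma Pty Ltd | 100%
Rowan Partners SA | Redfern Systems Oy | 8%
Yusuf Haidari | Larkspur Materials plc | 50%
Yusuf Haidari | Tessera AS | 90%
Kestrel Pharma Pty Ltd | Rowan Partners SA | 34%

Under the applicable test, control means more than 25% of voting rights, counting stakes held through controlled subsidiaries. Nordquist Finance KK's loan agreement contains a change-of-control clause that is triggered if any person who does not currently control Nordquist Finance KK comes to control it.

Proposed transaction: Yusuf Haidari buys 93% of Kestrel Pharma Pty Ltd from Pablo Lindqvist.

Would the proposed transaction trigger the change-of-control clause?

Yes

The purchase adds only to Yusuf's holdings (Pablo's stake shrinks), so Yusuf is the only person who could newly come to control Nordquist.
Yusuf holds 47% of Rowan, so Yusuf controls Rowan.
Yusuf holds 50% of Larkspur, so Yusuf controls Larkspur.
Rowan and Larkspur and Yusuf together hold 6% + 77% + 14% = 97% of Arbor, so Yusuf controls Arbor.
Yusuf holds 90% of Tessera, so Yusuf controls Tessera.
Yusuf and Rowan together hold 45% + 8% = 53% of Redfern, so Yusuf controls Redfern.
In Nordquist, Yusuf's side holds only 15%, not > 25%.
So before the transaction, Yusuf does not control Nordquist.
After the purchase, Yusuf holds 93% of Kestrel directly, and Pablo's stake falls to 7%.
Yusuf holds 93% of Kestrel, so Yusuf controls Kestrel.
Kestrel and Yusuf together hold 15% + 15% = 30% of Nordquist, so Yusuf controls Nordquist.
Yusuf did not control Nordquist before and does after, so the clause is triggered.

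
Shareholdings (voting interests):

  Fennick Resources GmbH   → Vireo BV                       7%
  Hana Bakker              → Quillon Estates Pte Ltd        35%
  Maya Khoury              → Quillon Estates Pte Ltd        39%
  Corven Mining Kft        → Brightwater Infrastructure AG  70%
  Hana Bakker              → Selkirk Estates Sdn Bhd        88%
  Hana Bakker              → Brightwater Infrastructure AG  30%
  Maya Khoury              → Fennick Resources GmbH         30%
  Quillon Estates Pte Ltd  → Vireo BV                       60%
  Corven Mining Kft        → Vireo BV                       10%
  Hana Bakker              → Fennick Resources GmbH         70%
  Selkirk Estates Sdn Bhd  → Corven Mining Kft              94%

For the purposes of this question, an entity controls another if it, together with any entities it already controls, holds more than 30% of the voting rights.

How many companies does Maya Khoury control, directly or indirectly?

2

Maya holds 39% of Quillon, so Maya controls Quillon.
Quillon holds 60% of Vireo, so Maya controls Vireo.
No other company's threshold is met.
Maya controls 2 companies.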